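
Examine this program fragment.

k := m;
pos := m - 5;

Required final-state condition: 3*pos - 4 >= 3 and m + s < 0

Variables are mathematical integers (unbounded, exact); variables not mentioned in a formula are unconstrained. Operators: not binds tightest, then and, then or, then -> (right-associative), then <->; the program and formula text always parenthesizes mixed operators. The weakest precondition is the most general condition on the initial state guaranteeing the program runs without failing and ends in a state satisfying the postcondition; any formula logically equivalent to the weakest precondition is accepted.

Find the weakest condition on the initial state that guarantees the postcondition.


Working backward. After the program, the postcondition 3*pos - 4 >= 3 and m + s < 0 must hold; in canonical form it is 3*pos >= 7 and m + s < 0.
Before pos := m - 5: 3*m >= 22 and m + s < 0
Before k := m: 3*m >= 22 and m + s < 0
Answer: WP = 3*m >= 22 and m + s < 0


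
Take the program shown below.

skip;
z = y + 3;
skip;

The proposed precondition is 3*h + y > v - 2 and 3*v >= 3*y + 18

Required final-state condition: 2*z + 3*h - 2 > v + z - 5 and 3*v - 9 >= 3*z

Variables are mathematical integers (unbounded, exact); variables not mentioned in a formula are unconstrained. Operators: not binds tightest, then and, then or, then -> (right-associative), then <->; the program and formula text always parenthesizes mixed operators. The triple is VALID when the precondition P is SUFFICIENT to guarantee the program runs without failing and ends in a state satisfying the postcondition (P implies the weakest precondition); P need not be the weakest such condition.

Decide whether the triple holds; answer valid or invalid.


Working backward. After the program, the postcondition 2*z + 3*h - 2 > v + z - 5 and 3*v - 9 >= 3*z must hold; in canonical form it is 3*h + z > v - 3 and 3*v >= 3*z + 9.
Before skip: 3*h + z > v - 3 and 3*v >= 3*z + 9
Before z := y + 3: 3*h + y > v - 6 and 3*v >= 3*y + 18
Before skip: 3*h + y > v - 6 and 3*v >= 3*y + 18
The weakest precondition is 3*h + y > v - 6 and 3*v >= 3*y + 18.
Check whether 3*h + y > v - 2 and 3*v >= 3*y + 18 implies it.
Every state satisfying the precondition satisfies the weakest precondition: the implication holds.
Answer: valid


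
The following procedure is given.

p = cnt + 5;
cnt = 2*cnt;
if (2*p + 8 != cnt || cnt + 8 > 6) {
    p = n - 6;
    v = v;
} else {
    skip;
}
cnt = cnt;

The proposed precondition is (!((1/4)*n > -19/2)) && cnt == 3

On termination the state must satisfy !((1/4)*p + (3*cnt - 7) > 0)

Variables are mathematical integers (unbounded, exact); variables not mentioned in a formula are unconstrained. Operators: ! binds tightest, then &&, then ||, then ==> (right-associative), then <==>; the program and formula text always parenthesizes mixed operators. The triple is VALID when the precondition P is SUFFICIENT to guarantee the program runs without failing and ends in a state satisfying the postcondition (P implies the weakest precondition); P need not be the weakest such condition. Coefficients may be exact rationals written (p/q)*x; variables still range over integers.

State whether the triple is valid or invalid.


Working backward. After the program, the postcondition !((1/4)*p + (3*cnt - 7) > 0) must hold; in canonical form it is !(3*cnt + (1/4)*p > 7).
Before cnt := cnt: !(3*cnt + (1/4)*p > 7)
Then branch requires !(3*cnt + (1/4)*n > 17/2); else branch requires !(3*cnt + (1/4)*p > 7).
Before the if: ((2*p != cnt - 8 || cnt > -2) ==> (!(3*cnt + (1/4)*n > 17/2))) && ((!(2*p != cnt - 8 || cnt > -2)) ==> (!(3*cnt + (1/4)*p > 7)))
Before cnt := 2*cnt: ((2*p != 2*cnt - 8 || 2*cnt > -2) ==> (!(6*cnt + (1/4)*n > 17/2))) && ((!(2*p != 2*cnt - 8 || 2*cnt > -2)) ==> (!(6*cnt + (1/4)*p > 7)))
Before p := cnt + 5: !(6*cnt + (1/4)*n > 17/2)
The weakest precondition is !(6*cnt + (1/4)*n > 17/2).
Check whether (!((1/4)*n > -19/2)) && cnt == 3 implies it.
Every state satisfying the precondition satisfies the weakest precondition: the implication holds.
Answer: valid


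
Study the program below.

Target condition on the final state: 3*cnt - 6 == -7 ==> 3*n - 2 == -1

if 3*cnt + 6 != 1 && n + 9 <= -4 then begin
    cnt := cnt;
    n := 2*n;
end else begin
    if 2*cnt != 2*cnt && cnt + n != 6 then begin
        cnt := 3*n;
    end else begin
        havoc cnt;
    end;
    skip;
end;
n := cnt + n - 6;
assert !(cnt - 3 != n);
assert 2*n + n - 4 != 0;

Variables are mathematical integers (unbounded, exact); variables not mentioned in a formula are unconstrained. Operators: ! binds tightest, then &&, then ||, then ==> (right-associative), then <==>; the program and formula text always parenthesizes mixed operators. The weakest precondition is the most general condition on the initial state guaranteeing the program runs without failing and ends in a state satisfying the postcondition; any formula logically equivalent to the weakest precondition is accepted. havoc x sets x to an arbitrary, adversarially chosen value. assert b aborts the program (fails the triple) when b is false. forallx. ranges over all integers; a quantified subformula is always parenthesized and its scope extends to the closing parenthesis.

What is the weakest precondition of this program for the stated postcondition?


Working backward. After the program, the postcondition 3*cnt - 6 == -7 ==> 3*n - 2 == -1 must hold; in canonical form it is 3*cnt == -1 ==> 3*n == 1.
Before assert 2*n + n - 4 != 0: 3*n != 4 && (3*cnt == -1 ==> 3*n == 1)
Before assert !(cnt - 3 != n): (!(cnt != n + 3)) && 3*n != 4 && (3*cnt == -1 ==> 3*n == 1)
Before n := cnt + n - 6: (!(n != 3)) && 3*cnt + 3*n != 22 && (3*cnt == -1 ==> 3*cnt + 3*n == 19)
Then branch requires (!(2*n != 3)) && 3*cnt + 6*n != 22 && (3*cnt == -1 ==> 3*cnt + 6*n == 19); else branch requires forall cnt_1. ((!(n != 3)) && 3*cnt_1 + 3*n != 22 && (3*cnt_1 == -1 ==> 3*cnt_1 + 3*n == 19)).
Before the if: ((3*cnt != -5 && n <= -13) ==> ((!(2*n != 3)) && 3*cnt + 6*n != 22 && (3*cnt == -1 ==> 3*cnt + 6*n == 19))) && ((!(3*cnt != -5 && n <= -13)) ==> (forall cnt_1. ((!(n != 3)) && 3*cnt_1 + 3*n != 22 && (3*cnt_1 == -1 ==> 3*cnt_1 + 3*n == 19))))
Answer: WP = ((3*cnt != -5 && n <= -13) ==> ((!(2*n != 3)) && 3*cnt + 6*n != 22 && (3*cnt == -1 ==> 3*cnt + 6*n == 19))) && ((!(3*cnt != -5 && n <= -13)) ==> (forall cnt_1. ((!(n != 3)) && 3*cnt_1 + 3*n != 22 && (3*cnt_1 == -1 ==> 3*cnt_1 + 3*n == 19))))


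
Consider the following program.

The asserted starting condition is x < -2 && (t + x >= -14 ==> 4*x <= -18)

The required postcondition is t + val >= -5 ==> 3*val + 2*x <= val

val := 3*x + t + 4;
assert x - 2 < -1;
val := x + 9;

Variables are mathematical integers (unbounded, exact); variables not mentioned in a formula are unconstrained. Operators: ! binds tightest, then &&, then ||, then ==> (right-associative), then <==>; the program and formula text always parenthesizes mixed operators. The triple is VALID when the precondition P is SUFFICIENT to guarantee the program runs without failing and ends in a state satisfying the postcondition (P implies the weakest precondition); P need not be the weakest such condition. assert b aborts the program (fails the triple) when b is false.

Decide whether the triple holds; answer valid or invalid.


Working backward. After the program, the postcondition t + val >= -5 ==> 3*val + 2*x <= val must hold; in canonical form it is t + val >= -5 ==> 2*val + 2*x <= 0.
Before val := x + 9: t + x >= -14 ==> 4*x <= -18
Before assert x - 2 < -1: x < 1 && (t + x >= -14 ==> 4*x <= -18)
Before val := 3*x + t + 4: x < 1 && (t + x >= -14 ==> 4*x <= -18)
The weakest precondition is x < 1 && (t + x >= -14 ==> 4*x <= -18).
Check whether x < -2 && (t + x >= -14 ==> 4*x <= -18) implies it.
Every state satisfying the precondition satisfies the weakest precondition: the implication holds.
Answer: valid


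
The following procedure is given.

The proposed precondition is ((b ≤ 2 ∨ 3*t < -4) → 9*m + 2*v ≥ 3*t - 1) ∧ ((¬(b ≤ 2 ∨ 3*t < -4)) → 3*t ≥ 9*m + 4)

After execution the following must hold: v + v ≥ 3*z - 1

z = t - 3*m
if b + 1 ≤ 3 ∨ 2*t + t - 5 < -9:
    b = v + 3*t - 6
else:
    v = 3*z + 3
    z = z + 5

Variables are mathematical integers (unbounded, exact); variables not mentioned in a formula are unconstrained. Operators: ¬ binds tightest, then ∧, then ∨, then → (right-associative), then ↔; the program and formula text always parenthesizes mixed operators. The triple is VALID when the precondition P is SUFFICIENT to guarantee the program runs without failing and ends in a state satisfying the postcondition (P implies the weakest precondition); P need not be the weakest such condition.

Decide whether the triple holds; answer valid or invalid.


Working backward. After the program, the postcondition v + v ≥ 3*z - 1 must hold; in canonical form it is 2*v ≥ 3*z - 1.
Then branch requires 2*v ≥ 3*z - 1; else branch requires 3*z ≥ 8.
Before the if: ((b ≤ 2 ∨ 3*t < -4) → 2*v ≥ 3*z - 1) ∧ ((¬(b ≤ 2 ∨ 3*t < -4)) → 3*z ≥ 8)
Before z := t - 3*m: ((b ≤ 2 ∨ 3*t < -4) → 9*m + 2*v ≥ 3*t - 1) ∧ ((¬(b ≤ 2 ∨ 3*t < -4)) → 3*t ≥ 9*m + 8)
The weakest precondition is ((b ≤ 2 ∨ 3*t < -4) → 9*m + 2*v ≥ 3*t - 1) ∧ ((¬(b ≤ 2 ∨ 3*t < -4)) → 3*t ≥ 9*m + 8).
Check whether ((b ≤ 2 ∨ 3*t < -4) → 9*m + 2*v ≥ 3*t - 1) ∧ ((¬(b ≤ 2 ∨ 3*t < -4)) → 3*t ≥ 9*m + 4) implies it.
Countermodel: at the initial state b = 3, m = 0, t = 2, v = 0, the precondition holds but the weakest precondition fails.
Answer: invalid


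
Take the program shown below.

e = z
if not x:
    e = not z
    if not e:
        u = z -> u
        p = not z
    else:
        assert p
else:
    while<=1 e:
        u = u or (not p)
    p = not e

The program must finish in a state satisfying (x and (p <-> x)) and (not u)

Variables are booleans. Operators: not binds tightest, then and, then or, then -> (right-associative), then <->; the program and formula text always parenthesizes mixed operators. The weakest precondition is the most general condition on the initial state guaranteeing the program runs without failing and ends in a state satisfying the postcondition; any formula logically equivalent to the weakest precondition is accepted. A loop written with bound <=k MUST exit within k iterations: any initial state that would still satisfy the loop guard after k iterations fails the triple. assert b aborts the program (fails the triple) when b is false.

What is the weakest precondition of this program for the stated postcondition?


Working backward. After the program, the postcondition (x and (p <-> x)) and (not u) must hold; in canonical form it is x and (p <-> x) and (not u).
Then branch requires (z -> (x and ((not z) <-> x) and (not (z -> u)))) and ((not z) -> (p and x and (p <-> x) and (not u))); else branch requires (e -> ((not e) and x and ((not e) <-> x) and (not (u or (not p))))) and ((not e) -> (x and ((not e) <-> x) and (not u))).
Before the if: ((not x) -> ((z -> (x and ((not z) <-> x) and (not (z -> u)))) and ((not z) -> (p and x and (p <-> x) and (not u))))) and (x -> ((e -> ((not e) and x and ((not e) <-> x) and (not (u or (not p))))) and ((not e) -> (x and ((not e) <-> x) and (not u)))))
Before e := z: ((not x) -> ((z -> (x and ((not z) <-> x) and (not (z -> u)))) and ((not z) -> (p and x and (p <-> x) and (not u))))) and (x -> ((z -> ((not z) and x and ((not z) <-> x) and (not (u or (not p))))) and ((not z) -> (x and ((not z) <-> x) and (not u)))))
Answer: WP = ((not x) -> ((z -> (x and ((not z) <-> x) and (not (z -> u)))) and ((not z) -> (p and x and (p <-> x) and (not u))))) and (x -> ((z -> ((not z) and x and ((not z) <-> x) and (not (u or (not p))))) and ((not z) -> (x and ((not z) <-> x) and (not u)))))


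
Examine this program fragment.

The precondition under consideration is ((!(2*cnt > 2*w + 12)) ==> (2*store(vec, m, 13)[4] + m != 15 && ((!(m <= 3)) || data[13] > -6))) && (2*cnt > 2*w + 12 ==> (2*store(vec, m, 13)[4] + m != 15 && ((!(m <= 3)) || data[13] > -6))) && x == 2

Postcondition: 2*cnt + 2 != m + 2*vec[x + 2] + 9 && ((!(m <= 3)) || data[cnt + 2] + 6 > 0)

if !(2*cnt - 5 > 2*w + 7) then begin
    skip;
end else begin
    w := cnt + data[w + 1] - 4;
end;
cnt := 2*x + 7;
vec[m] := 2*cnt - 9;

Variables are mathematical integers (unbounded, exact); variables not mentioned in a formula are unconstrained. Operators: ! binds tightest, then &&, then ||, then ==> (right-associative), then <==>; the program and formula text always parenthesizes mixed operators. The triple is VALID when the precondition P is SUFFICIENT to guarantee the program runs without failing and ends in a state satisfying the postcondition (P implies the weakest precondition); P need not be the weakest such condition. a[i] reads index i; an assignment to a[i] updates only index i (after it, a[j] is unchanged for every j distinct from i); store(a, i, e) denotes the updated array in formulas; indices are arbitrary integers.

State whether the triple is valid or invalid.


Working backward. After the program, the postcondition 2*cnt + 2 != m + 2*vec[x + 2] + 9 && ((!(m <= 3)) || data[cnt + 2] + 6 > 0) must hold; in canonical form it is 2*cnt != 2*vec[x + 2] + m + 7 && ((!(m <= 3)) || data[cnt + 2] > -6).
Before vec[m] := 2*cnt - 9: 2*cnt != 2*store(vec, m, 2*cnt - 9)[x + 2] + m + 7 && ((!(m <= 3)) || data[cnt + 2] > -6)
Before cnt := 2*x + 7: 4*x != 2*store(vec, m, 4*x + 5)[x + 2] + m - 7 && ((!(m <= 3)) || data[2*x + 9] > -6)
Then branch requires 4*x != 2*store(vec, m, 4*x + 5)[x + 2] + m - 7 && ((!(m <= 3)) || data[2*x + 9] > -6); else branch requires 4*x != 2*store(vec, m, 4*x + 5)[x + 2] + m - 7 && ((!(m <= 3)) || data[2*x + 9] > -6).
Before the if: ((!(2*cnt > 2*w + 12)) ==> (4*x != 2*store(vec, m, 4*x + 5)[x + 2] + m - 7 && ((!(m <= 3)) || data[2*x + 9] > -6))) && (2*cnt > 2*w + 12 ==> (4*x != 2*store(vec, m, 4*x + 5)[x + 2] + m - 7 && ((!(m <= 3)) || data[2*x + 9] > -6)))
The weakest precondition is ((!(2*cnt > 2*w + 12)) ==> (4*x != 2*store(vec, m, 4*x + 5)[x + 2] + m - 7 && ((!(m <= 3)) || data[2*x + 9] > -6))) && (2*cnt > 2*w + 12 ==> (4*x != 2*store(vec, m, 4*x + 5)[x + 2] + m - 7 && ((!(m <= 3)) || data[2*x + 9] > -6))).
Check whether ((!(2*cnt > 2*w + 12)) ==> (2*store(vec, m, 13)[4] + m != 15 && ((!(m <= 3)) || data[13] > -6))) && (2*cnt > 2*w + 12 ==> (2*store(vec, m, 13)[4] + m != 15 && ((!(m <= 3)) || data[13] > -6))) && x == 2 implies it.
Every state satisfying the precondition satisfies the weakest precondition: the implication holds.
Answer: valid


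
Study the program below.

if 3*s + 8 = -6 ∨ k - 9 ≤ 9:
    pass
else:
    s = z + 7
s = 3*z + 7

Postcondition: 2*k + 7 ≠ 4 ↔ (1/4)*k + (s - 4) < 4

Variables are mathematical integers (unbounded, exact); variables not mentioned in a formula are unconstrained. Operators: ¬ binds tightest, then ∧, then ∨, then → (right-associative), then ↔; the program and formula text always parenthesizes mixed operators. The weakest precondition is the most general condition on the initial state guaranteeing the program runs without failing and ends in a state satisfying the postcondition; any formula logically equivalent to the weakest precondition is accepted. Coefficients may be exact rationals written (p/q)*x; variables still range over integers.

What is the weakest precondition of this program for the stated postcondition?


Working backward. After the program, the postcondition 2*k + 7 ≠ 4 ↔ (1/4)*k + (s - 4) < 4 must hold; in canonical form it is 2*k ≠ -3 ↔ (1/4)*k + s < 8.
Before s := 3*z + 7: 2*k ≠ -3 ↔ (1/4)*k + 3*z < 1
Then branch requires 2*k ≠ -3 ↔ (1/4)*k + 3*z < 1; else branch requires 2*k ≠ -3 ↔ (1/4)*k + 3*z < 1.
Before the if: ((3*s = -14 ∨ k ≤ 18) → (2*k ≠ -3 ↔ (1/4)*k + 3*z < 1)) ∧ ((¬(3*s = -14 ∨ k ≤ 18)) → (2*k ≠ -3 ↔ (1/4)*k + 3*z < 1))
Answer: WP = ((3*s = -14 ∨ k ≤ 18) → (2*k ≠ -3 ↔ (1/4)*k + 3*z < 1)) ∧ ((¬(3*s = -14 ∨ k ≤ 18)) → (2*k ≠ -3 ↔ (1/4)*k + 3*z < 1))


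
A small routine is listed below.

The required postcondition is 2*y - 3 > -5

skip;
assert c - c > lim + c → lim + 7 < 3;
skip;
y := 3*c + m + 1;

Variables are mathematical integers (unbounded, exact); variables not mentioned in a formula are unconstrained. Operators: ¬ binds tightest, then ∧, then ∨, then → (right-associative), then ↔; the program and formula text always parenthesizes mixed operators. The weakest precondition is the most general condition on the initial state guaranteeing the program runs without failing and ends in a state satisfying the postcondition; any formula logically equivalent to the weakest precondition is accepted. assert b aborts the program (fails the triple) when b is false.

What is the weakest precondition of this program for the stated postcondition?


Working backward. After the program, the postcondition 2*y - 3 > -5 must hold; in canonical form it is 2*y > -2.
Before y := 3*c + m + 1: 6*c + 2*m > -4
Before skip: 6*c + 2*m > -4
Before assert c - c > lim + c → lim + 7 < 3: (c + lim < 0 → lim < -4) ∧ 6*c + 2*m > -4
Before skip: (c + lim < 0 → lim < -4) ∧ 6*c + 2*m > -4
Answer: WP = (c + lim < 0 → lim < -4) ∧ 6*c + 2*m > -4


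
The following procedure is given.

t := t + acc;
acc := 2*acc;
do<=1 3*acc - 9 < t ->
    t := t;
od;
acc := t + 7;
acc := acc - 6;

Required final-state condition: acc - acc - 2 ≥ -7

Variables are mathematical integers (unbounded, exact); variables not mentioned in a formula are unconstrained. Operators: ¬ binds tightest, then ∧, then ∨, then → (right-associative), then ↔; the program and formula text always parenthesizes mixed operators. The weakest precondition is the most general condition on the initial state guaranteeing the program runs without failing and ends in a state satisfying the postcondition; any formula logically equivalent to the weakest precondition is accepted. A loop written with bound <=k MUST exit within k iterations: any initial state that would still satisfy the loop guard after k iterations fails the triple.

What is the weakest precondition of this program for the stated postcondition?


Working backward. After the program, the postcondition acc - acc - 2 ≥ -7 must hold; in canonical form it is true.
Before acc := acc - 6: true
Before acc := t + 7: true
Before the loop (bound <=1), unroll the exhaustion recursion (WP_0 = exit-now case; WP_j = one more guarded iteration, up to j = 1):
  WP_0: ¬(3*acc < t + 9)
  WP_1: 3*acc < t + 9 → (¬(3*acc < t + 9))
So before the loop: 3*acc < t + 9 → (¬(3*acc < t + 9))
Before acc := 2*acc: 6*acc < t + 9 → (¬(6*acc < t + 9))
Before t := t + acc: 5*acc < t + 9 → (¬(5*acc < t + 9))
Answer: WP = 5*acc < t + 9 → (¬(5*acc < t + 9))


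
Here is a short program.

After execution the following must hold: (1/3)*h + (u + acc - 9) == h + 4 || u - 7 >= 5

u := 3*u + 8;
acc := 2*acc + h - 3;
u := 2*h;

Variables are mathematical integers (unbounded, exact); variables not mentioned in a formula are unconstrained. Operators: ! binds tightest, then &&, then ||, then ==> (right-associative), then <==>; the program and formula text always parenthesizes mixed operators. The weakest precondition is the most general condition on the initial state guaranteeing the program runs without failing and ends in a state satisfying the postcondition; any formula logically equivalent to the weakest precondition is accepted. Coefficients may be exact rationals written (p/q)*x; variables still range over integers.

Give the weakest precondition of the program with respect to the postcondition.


Working backward. After the program, the postcondition (1/3)*h + (u + acc - 9) == h + 4 || u - 7 >= 5 must hold; in canonical form it is acc + u == (2/3)*h + 13 || u >= 12.
Before u := 2*h: acc + (4/3)*h == 13 || 2*h >= 12
Before acc := 2*acc + h - 3: 2*acc + (7/3)*h == 16 || 2*h >= 12
Before u := 3*u + 8: 2*acc + (7/3)*h == 16 || 2*h >= 12
Answer: WP = 2*acc + (7/3)*h == 16 || 2*h >= 12


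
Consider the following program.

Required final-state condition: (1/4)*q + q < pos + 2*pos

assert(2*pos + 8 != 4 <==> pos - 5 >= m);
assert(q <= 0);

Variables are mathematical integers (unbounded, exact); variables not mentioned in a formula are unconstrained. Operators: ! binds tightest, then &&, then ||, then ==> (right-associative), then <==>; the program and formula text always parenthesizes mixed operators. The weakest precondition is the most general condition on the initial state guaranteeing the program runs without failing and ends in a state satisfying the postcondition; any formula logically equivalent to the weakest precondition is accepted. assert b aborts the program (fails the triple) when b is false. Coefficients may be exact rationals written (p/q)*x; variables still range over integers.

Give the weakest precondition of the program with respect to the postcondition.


Working backward. After the program, the postcondition (1/4)*q + q < pos + 2*pos must hold; in canonical form it is (5/4)*q < 3*pos.
Before assert q <= 0: q <= 0 && (5/4)*q < 3*pos
Before assert 2*pos + 8 != 4 <==> pos - 5 >= m: (2*pos != -4 <==> pos >= m + 5) && q <= 0 && (5/4)*q < 3*pos
Answer: WP = (2*pos != -4 <==> pos >= m + 5) && q <= 0 && (5/4)*q < 3*pos


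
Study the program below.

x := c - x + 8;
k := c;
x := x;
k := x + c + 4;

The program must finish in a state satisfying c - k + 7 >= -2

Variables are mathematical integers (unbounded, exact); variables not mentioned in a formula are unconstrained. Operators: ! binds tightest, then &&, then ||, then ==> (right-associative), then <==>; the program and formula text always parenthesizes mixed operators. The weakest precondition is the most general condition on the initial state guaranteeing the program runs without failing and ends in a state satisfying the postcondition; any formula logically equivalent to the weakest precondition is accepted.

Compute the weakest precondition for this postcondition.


Working backward. After the program, the postcondition c - k + 7 >= -2 must hold; in canonical form it is c >= k - 9.
Before k := x + c + 4: x <= 5
Before x := x: x <= 5
Before k := c: x <= 5
Before x := c - x + 8: c <= x - 3
Answer: WP = c <= x - 3


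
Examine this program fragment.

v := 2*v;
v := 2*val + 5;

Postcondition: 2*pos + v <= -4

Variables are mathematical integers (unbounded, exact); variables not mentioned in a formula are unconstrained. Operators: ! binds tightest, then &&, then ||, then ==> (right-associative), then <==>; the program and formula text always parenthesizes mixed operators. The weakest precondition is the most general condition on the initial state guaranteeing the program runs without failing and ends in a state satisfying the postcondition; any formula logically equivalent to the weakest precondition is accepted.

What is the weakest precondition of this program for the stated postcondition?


Working backward. After the program, 2*pos + v <= -4 must hold.
Before v := 2*val + 5: 2*pos + 2*val <= -9
Before v := 2*v: 2*pos + 2*val <= -9
Answer: WP = 2*pos + 2*val <= -9


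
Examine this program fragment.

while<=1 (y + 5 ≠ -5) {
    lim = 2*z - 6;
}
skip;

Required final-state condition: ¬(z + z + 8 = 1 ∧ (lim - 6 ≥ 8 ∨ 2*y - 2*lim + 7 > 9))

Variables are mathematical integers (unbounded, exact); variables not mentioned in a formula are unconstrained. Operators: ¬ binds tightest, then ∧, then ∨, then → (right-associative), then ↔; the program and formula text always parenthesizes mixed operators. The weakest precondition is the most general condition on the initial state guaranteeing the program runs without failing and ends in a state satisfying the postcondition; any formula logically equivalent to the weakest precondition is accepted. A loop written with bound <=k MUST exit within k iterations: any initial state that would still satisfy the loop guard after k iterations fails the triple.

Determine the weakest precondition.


Working backward. After the program, the postcondition ¬(z + z + 8 = 1 ∧ (lim - 6 ≥ 8 ∨ 2*y - 2*lim + 7 > 9)) must hold; in canonical form it is ¬(2*z = -7 ∧ (lim ≥ 14 ∨ 2*y > 2*lim + 2)).
Before skip: ¬(2*z = -7 ∧ (lim ≥ 14 ∨ 2*y > 2*lim + 2))
Before the loop (bound <=1), unroll the exhaustion recursion (WP_0 = exit-now case; WP_j = one more guarded iteration, up to j = 1):
  WP_0: (¬(y ≠ -10)) ∧ (¬(2*z = -7 ∧ (lim ≥ 14 ∨ 2*y > 2*lim + 2)))
  WP_1: (y ≠ -10 → ((¬(y ≠ -10)) ∧ (¬(2*z = -7 ∧ (2*z ≥ 20 ∨ 2*y > 4*z - 10))))) ∧ ((¬(y ≠ -10)) → (¬(2*z = -7 ∧ (lim ≥ 14 ∨ 2*y > 2*lim + 2))))
So before the loop: (y ≠ -10 → ((¬(y ≠ -10)) ∧ (¬(2*z = -7 ∧ (2*z ≥ 20 ∨ 2*y > 4*z - 10))))) ∧ ((¬(y ≠ -10)) → (¬(2*z = -7 ∧ (lim ≥ 14 ∨ 2*y > 2*lim + 2))))
Answer: WP = (y ≠ -10 → ((¬(y ≠ -10)) ∧ (¬(2*z = -7 ∧ (2*z ≥ 20 ∨ 2*y > 4*z - 10))))) ∧ ((¬(y ≠ -10)) → (¬(2*z = -7 ∧ (lim ≥ 14 ∨ 2*y > 2*lim + 2))))


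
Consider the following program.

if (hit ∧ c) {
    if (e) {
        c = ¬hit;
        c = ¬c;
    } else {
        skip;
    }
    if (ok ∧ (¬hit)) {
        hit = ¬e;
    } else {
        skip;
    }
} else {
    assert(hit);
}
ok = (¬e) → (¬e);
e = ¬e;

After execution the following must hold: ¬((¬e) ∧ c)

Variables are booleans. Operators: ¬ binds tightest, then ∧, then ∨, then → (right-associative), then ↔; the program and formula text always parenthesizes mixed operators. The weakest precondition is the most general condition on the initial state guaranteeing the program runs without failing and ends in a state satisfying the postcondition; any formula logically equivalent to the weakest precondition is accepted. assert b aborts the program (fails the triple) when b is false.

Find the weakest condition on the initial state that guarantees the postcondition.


Working backward. After the program, ¬((¬e) ∧ c) must hold.
Before e := ¬e: ¬(e ∧ c)
Before ok := (¬e) → (¬e): ¬(e ∧ c)
Then branch requires (e → (((ok ∧ (¬hit)) → (¬(e ∧ hit))) ∧ ((¬(ok ∧ (¬hit))) → (¬(e ∧ hit))))) ∧ ((¬e) → (((ok ∧ (¬hit)) → (¬(e ∧ c))) ∧ ((¬(ok ∧ (¬hit))) → (¬(e ∧ c))))); else branch requires hit ∧ (¬(e ∧ c)).
Before the if: ((hit ∧ c) → ((e → (((ok ∧ (¬hit)) → (¬(e ∧ hit))) ∧ ((¬(ok ∧ (¬hit))) → (¬(e ∧ hit))))) ∧ ((¬e) → (((ok ∧ (¬hit)) → (¬(e ∧ c))) ∧ ((¬(ok ∧ (¬hit))) → (¬(e ∧ c))))))) ∧ ((¬(hit ∧ c)) → (hit ∧ (¬(e ∧ c))))
Answer: WP = ((hit ∧ c) → ((e → (((ok ∧ (¬hit)) → (¬(e ∧ hit))) ∧ ((¬(ok ∧ (¬hit))) → (¬(e ∧ hit))))) ∧ ((¬e) → (((ok ∧ (¬hit)) → (¬(e ∧ c))) ∧ ((¬(ok ∧ (¬hit))) → (¬(e ∧ c))))))) ∧ ((¬(hit ∧ c)) → (hit ∧ (¬(e ∧ c))))


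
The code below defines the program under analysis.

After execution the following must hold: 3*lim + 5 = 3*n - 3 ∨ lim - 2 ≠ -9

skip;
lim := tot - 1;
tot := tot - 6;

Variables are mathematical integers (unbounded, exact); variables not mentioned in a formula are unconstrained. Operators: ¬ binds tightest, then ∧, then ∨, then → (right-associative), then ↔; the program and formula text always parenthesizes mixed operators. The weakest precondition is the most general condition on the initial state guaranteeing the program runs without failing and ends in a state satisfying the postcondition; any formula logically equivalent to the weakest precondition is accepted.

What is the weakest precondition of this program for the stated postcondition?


Working backward. After the program, the postcondition 3*lim + 5 = 3*n - 3 ∨ lim - 2 ≠ -9 must hold; in canonical form it is 3*lim = 3*n - 8 ∨ lim ≠ -7.
Before tot := tot - 6: 3*lim = 3*n - 8 ∨ lim ≠ -7
Before lim := tot - 1: 3*tot = 3*n - 5 ∨ tot ≠ -6
Before skip: 3*tot = 3*n - 5 ∨ tot ≠ -6
Answer: WP = 3*tot = 3*n - 5 ∨ tot ≠ -6


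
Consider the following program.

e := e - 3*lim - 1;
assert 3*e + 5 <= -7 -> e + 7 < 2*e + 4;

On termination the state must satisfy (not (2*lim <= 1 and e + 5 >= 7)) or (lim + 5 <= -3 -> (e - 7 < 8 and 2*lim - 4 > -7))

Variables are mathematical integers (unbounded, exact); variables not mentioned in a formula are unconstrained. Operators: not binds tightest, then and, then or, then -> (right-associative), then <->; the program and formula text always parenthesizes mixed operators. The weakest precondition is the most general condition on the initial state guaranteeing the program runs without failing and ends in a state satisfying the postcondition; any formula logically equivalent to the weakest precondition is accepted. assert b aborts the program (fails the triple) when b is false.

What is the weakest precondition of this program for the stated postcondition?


Working backward. After the program, the postcondition (not (2*lim <= 1 and e + 5 >= 7)) or (lim + 5 <= -3 -> (e - 7 < 8 and 2*lim - 4 > -7)) must hold; in canonical form it is (not (2*lim <= 1 and e >= 2)) or (lim <= -8 -> (e < 15 and 2*lim > -3)).
Before assert 3*e + 5 <= -7 -> e + 7 < 2*e + 4: (3*e <= -12 -> e > 3) and ((not (2*lim <= 1 and e >= 2)) or (lim <= -8 -> (e < 15 and 2*lim > -3)))
Before e := e - 3*lim - 1: (3*e <= 9*lim - 9 -> e > 3*lim + 4) and ((not (2*lim <= 1 and e >= 3*lim + 3)) or (lim <= -8 -> (e < 3*lim + 16 and 2*lim > -3)))
Answer: WP = (3*e <= 9*lim - 9 -> e > 3*lim + 4) and ((not (2*lim <= 1 and e >= 3*lim + 3)) or (lim <= -8 -> (e < 3*lim + 16 and 2*lim > -3)))


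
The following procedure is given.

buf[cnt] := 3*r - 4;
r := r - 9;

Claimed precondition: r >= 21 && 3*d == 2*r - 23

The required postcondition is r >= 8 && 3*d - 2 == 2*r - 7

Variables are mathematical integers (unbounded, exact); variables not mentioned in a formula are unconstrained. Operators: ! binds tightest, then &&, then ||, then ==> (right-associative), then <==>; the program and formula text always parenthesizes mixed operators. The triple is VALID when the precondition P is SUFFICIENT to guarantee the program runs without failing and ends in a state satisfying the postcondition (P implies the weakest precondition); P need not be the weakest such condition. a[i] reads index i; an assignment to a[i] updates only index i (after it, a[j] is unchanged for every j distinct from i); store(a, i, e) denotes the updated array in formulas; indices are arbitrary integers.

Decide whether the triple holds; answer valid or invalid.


Working backward. After the program, the postcondition r >= 8 && 3*d - 2 == 2*r - 7 must hold; in canonical form it is r >= 8 && 3*d == 2*r - 5.
Before r := r - 9: r >= 17 && 3*d == 2*r - 23
Before buf[cnt] := 3*r - 4: r >= 17 && 3*d == 2*r - 23
The weakest precondition is r >= 17 && 3*d == 2*r - 23.
Check whether r >= 21 && 3*d == 2*r - 23 implies it.
Every state satisfying the precondition satisfies the weakest precondition: the implication holds.
Answer: valid


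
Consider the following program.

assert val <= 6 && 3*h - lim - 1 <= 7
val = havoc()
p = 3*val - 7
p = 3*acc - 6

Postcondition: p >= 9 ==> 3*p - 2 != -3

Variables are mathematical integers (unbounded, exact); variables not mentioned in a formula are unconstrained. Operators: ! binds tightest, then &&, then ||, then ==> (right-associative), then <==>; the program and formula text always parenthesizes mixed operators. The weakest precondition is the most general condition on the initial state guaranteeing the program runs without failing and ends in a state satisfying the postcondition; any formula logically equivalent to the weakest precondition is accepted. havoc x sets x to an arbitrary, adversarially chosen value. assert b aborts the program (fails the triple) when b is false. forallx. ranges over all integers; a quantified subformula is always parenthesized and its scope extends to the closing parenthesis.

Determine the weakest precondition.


Working backward. After the program, the postcondition p >= 9 ==> 3*p - 2 != -3 must hold; in canonical form it is p >= 9 ==> 3*p != -1.
Before p := 3*acc - 6: 3*acc >= 15 ==> 9*acc != 17
Before p := 3*val - 7: 3*acc >= 15 ==> 9*acc != 17
Before havoc val: 3*acc >= 15 ==> 9*acc != 17
Before assert val <= 6 && 3*h - lim - 1 <= 7: val <= 6 && 3*h <= lim + 8 && (3*acc >= 15 ==> 9*acc != 17)
Answer: WP = val <= 6 && 3*h <= lim + 8 && (3*acc >= 15 ==> 9*acc != 17)


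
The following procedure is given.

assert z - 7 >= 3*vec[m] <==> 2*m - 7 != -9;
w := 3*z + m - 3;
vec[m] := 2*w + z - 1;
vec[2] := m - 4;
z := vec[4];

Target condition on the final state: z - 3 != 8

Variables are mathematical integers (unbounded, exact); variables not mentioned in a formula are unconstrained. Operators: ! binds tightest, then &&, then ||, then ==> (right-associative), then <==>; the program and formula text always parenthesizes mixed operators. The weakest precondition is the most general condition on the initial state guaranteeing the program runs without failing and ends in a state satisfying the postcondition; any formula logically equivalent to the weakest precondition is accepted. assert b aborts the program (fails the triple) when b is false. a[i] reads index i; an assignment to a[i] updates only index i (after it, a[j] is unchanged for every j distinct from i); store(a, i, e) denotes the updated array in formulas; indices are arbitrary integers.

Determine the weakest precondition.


Working backward. After the program, the postcondition z - 3 != 8 must hold; in canonical form it is z != 11.
Before z := vec[4]: vec[4] != 11
Before vec[2] := m - 4: vec[4] != 11
Before vec[m] := 2*w + z - 1: store(vec, m, 2*w + z - 1)[4] != 11
Before w := 3*z + m - 3: store(vec, m, 2*m + 7*z - 7)[4] != 11
Before assert z - 7 >= 3*vec[m] <==> 2*m - 7 != -9: (z >= 3*vec[m] + 7 <==> 2*m != -2) && store(vec, m, 2*m + 7*z - 7)[4] != 11
Answer: WP = (z >= 3*vec[m] + 7 <==> 2*m != -2) && store(vec, m, 2*m + 7*z - 7)[4] != 11


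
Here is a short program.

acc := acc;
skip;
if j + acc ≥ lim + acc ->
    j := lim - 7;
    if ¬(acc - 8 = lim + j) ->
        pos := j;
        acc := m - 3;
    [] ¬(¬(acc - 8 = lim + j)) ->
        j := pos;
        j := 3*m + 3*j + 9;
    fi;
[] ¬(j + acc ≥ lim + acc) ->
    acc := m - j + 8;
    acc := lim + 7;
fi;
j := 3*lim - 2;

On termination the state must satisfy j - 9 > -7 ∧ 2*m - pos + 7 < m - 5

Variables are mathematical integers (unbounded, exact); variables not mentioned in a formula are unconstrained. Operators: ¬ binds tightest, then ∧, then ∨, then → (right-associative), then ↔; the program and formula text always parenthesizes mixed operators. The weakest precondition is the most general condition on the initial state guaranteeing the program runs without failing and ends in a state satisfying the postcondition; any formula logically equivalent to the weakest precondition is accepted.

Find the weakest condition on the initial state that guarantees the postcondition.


Working backward. After the program, the postcondition j - 9 > -7 ∧ 2*m - pos + 7 < m - 5 must hold; in canonical form it is j > 2 ∧ m < pos - 12.
Before j := 3*lim - 2: 3*lim > 4 ∧ m < pos - 12
Then branch requires ((¬(acc = 2*lim + 1)) → (3*lim > 4 ∧ m < lim - 19)) ∧ (acc = 2*lim + 1 → (3*lim > 4 ∧ m < pos - 12)); else branch requires 3*lim > 4 ∧ m < pos - 12.
Before the if: (j ≥ lim → (((¬(acc = 2*lim + 1)) → (3*lim > 4 ∧ m < lim - 19)) ∧ (acc = 2*lim + 1 → (3*lim > 4 ∧ m < pos - 12)))) ∧ ((¬(j ≥ lim)) → (3*lim > 4 ∧ m < pos - 12))
Before skip: (j ≥ lim → (((¬(acc = 2*lim + 1)) → (3*lim > 4 ∧ m < lim - 19)) ∧ (acc = 2*lim + 1 → (3*lim > 4 ∧ m < pos - 12)))) ∧ ((¬(j ≥ lim)) → (3*lim > 4 ∧ m < pos - 12))
Before acc := acc: (j ≥ lim → (((¬(acc = 2*lim + 1)) → (3*lim > 4 ∧ m < lim - 19)) ∧ (acc = 2*lim + 1 → (3*lim > 4 ∧ m < pos - 12)))) ∧ ((¬(j ≥ lim)) → (3*lim > 4 ∧ m < pos - 12))
Answer: WP = (j ≥ lim → (((¬(acc = 2*lim + 1)) → (3*lim > 4 ∧ m < lim - 19)) ∧ (acc = 2*lim + 1 → (3*lim > 4 ∧ m < pos - 12)))) ∧ ((¬(j ≥ lim)) → (3*lim > 4 ∧ m < pos - 12))


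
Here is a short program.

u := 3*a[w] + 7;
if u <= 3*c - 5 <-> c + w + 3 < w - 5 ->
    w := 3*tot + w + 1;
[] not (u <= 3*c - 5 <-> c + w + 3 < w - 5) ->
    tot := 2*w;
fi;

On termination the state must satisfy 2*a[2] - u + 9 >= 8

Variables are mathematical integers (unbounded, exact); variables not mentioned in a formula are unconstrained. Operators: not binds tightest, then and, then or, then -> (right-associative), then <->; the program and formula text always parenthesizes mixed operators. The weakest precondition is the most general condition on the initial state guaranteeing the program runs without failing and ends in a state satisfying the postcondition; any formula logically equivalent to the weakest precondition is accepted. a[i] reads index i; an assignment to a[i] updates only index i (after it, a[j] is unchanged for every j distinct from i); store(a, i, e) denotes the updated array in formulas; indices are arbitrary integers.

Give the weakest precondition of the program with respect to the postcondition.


Working backward. After the program, the postcondition 2*a[2] - u + 9 >= 8 must hold; in canonical form it is 2*a[2] >= u - 1.
Then branch requires 2*a[2] >= u - 1; else branch requires 2*a[2] >= u - 1.
Before the if: ((u <= 3*c - 5 <-> c < -8) -> 2*a[2] >= u - 1) and ((not (u <= 3*c - 5 <-> c < -8)) -> 2*a[2] >= u - 1)
Before u := 3*a[w] + 7: ((3*a[w] <= 3*c - 12 <-> c < -8) -> 2*a[2] >= 3*a[w] + 6) and ((not (3*a[w] <= 3*c - 12 <-> c < -8)) -> 2*a[2] >= 3*a[w] + 6)
Answer: WP = ((3*a[w] <= 3*c - 12 <-> c < -8) -> 2*a[2] >= 3*a[w] + 6) and ((not (3*a[w] <= 3*c - 12 <-> c < -8)) -> 2*a[2] >= 3*a[w] + 6)


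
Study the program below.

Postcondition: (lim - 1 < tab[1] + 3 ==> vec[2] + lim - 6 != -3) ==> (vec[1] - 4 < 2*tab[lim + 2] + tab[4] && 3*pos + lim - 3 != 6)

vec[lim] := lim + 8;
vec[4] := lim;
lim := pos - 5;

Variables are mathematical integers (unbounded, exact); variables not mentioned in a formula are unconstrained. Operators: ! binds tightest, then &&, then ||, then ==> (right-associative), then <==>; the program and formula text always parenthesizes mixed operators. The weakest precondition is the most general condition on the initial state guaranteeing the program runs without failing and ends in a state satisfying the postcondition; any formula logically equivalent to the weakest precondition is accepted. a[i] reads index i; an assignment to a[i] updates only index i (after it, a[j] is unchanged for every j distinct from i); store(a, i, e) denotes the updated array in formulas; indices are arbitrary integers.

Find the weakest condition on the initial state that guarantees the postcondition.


Working backward. After the program, the postcondition (lim - 1 < tab[1] + 3 ==> vec[2] + lim - 6 != -3) ==> (vec[1] - 4 < 2*tab[lim + 2] + tab[4] && 3*pos + lim - 3 != 6) must hold; in canonical form it is (lim < tab[1] + 4 ==> vec[2] + lim != 3) ==> (vec[1] < 2*tab[lim + 2] + tab[4] + 4 && lim + 3*pos != 9).
Before lim := pos - 5: (pos < tab[1] + 9 ==> vec[2] + pos != 8) ==> (vec[1] < tab[4] + 2*tab[pos - 3] + 4 && 4*pos != 14)
Before vec[4] := lim: (pos < tab[1] + 9 ==> vec[2] + pos != 8) ==> (vec[1] < tab[4] + 2*tab[pos - 3] + 4 && 4*pos != 14)
Before vec[lim] := lim + 8: (pos < tab[1] + 9 ==> store(vec, lim, lim + 8)[2] + pos != 8) ==> (store(vec, lim, lim + 8)[1] < tab[4] + 2*tab[pos - 3] + 4 && 4*pos != 14)
Answer: WP = (pos < tab[1] + 9 ==> store(vec, lim, lim + 8)[2] + pos != 8) ==> (store(vec, lim, lim + 8)[1] < tab[4] + 2*tab[pos - 3] + 4 && 4*pos != 14)


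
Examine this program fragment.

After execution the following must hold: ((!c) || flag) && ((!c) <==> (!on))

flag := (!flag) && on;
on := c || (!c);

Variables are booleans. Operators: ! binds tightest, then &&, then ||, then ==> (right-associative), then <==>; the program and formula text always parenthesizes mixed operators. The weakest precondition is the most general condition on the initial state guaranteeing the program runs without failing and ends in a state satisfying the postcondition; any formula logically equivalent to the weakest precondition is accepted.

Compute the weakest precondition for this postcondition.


Working backward. After the program, ((!c) || flag) && ((!c) <==> (!on)) must hold.
Before on := c || (!c): ((!c) || flag) && c
Before flag := (!flag) && on: ((!c) || ((!flag) && on)) && c
Answer: WP = ((!c) || ((!flag) && on)) && c
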